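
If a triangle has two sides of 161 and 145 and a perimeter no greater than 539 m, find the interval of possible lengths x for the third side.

16 < x ≤ 233 m

Triangle inequality alone gives 16 < x < 306.
The perimeter condition gives x ≤ 539 − 161 − 145 = 233.
Intersecting the two: 16 < x ≤ 233.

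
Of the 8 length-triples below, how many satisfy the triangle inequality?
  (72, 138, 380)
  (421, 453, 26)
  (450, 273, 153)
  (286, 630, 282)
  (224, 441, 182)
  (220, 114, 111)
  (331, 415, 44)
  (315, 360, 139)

(72,138,380): 72+138 ≤ 380 → not valid
(26,421,453): 26+421 ≤ 453 → not valid
(153,273,450): 153+273 ≤ 450 → not valid
(282,286,630): 282+286 ≤ 630 → not valid
(182,224,441): 182+224 ≤ 441 → not valid
(111,114,220): 111+114 > 220 → valid
(44,331,415): 44+331 ≤ 415 → not valid
(139,315,360): 139+315 > 360 → valid
2 of the 8 triples form a triangle.

2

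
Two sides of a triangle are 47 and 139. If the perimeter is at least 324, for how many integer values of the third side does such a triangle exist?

48

Triangle inequality: 92 < x < 186. Perimeter ≥ 324 gives x ≥ 324 − 47 − 139 = 138.
So 138 ≤ x < 186; integers 138 through 185: 48 values.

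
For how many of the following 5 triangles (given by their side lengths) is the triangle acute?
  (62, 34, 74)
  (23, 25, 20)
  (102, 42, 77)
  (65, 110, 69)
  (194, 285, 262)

(62,34,74): 34²+62² = 5000 < 5476 = 74² → obtuse
(23,25,20): 20²+23² = 929 > 625 = 25² → acute
(102,42,77): 42²+77² = 7693 < 10404 = 102² → obtuse
(65,110,69): 65²+69² = 8986 < 12100 = 110² → obtuse
(194,285,262): 194²+262² = 106280 > 81225 = 285² → acute
2 of the 5 are acute.

2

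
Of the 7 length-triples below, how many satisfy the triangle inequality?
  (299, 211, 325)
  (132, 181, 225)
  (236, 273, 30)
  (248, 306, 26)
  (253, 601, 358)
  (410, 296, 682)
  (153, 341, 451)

(211,299,325): 211+299 > 325 → valid
(132,181,225): 132+181 > 225 → valid
(30,236,273): 30+236 ≤ 273 → not valid
(26,248,306): 26+248 ≤ 306 → not valid
(253,358,601): 253+358 > 601 → valid
(296,410,682): 296+410 > 682 → valid
(153,341,451): 153+341 > 451 → valid
5 of the 7 triples form a triangle.

5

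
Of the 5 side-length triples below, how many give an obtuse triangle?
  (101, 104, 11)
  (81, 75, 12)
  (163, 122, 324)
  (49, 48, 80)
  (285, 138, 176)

(101,104,11): 11²+101² = 10322 < 10816 = 104² → obtuse
(81,75,12): 12²+75² = 5769 < 6561 = 81² → obtuse
(163,122,324): 122+163 ≤ 324, not a triangle
(49,48,80): 48²+49² = 4705 < 6400 = 80² → obtuse
(285,138,176): 138²+176² = 50020 < 81225 = 285² → obtuse
4 of the 5 are obtuse.

4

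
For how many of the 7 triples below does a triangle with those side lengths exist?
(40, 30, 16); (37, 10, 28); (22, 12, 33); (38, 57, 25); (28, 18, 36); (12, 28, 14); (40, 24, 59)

6

(16,30,40): 16+30 > 40 → valid
(10,28,37): 10+28 > 37 → valid
(12,22,33): 12+22 > 33 → valid
(25,38,57): 25+38 > 57 → valid
(18,28,36): 18+28 > 36 → valid
(12,14,28): 12+14 ≤ 28 → not valid
(24,40,59): 24+40 > 59 → valid
6 of the 7 triples form a triangle.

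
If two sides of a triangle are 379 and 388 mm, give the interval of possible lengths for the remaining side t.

9 < t < 767 (mm)

By the triangle inequality, t must be less than 379 + 388 = 767 and greater than |379 − 388| = 9.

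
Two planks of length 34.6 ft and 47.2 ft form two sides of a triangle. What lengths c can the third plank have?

12.6 < c < 81.8

By the triangle inequality, c must be less than 34.6 + 47.2 = 81.8 and greater than |34.6 − 47.2| = 12.6.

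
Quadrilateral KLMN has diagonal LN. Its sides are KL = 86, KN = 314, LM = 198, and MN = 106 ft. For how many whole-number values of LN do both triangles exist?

From triangle KLN: 228 < LN < 400.
From triangle MLN: 92 < LN < 304.
Intersection: 228 < LN < 304, so integers 229 through 303: 75 values.

75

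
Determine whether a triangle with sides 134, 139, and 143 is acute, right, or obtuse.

Compare the square of the longest side to the sum of squares of the other two: 134² + 139² = 37277 > 20449 = 143².

acute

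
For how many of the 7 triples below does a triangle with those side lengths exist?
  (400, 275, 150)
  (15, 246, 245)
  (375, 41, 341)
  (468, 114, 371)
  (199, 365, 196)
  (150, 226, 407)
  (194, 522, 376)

(150,275,400): 150+275 > 400 → valid
(15,245,246): 15+245 > 246 → valid
(41,341,375): 41+341 > 375 → valid
(114,371,468): 114+371 > 468 → valid
(196,199,365): 196+199 > 365 → valid
(150,226,407): 150+226 ≤ 407 → not valid
(194,376,522): 194+376 > 522 → valid
6 of the 7 triples form a triangle.

6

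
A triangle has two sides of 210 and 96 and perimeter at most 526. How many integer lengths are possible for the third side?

106

Triangle inequality: 114 < x < 306. Perimeter ≤ 526 gives x ≤ 526 − 210 − 96 = 220.
So 114 < x ≤ 220; integers 115 through 220: 106 values.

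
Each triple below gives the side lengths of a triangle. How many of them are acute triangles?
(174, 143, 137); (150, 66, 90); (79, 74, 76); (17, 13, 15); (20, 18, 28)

(174,143,137): 137²+143² = 39218 > 30276 = 174² → acute
(150,66,90): 66²+90² = 12456 < 22500 = 150² → obtuse
(79,74,76): 74²+76² = 11252 > 6241 = 79² → acute
(17,13,15): 13²+15² = 394 > 289 = 17² → acute
(20,18,28): 18²+20² = 724 < 784 = 28² → obtuse
3 of the 5 are acute.

3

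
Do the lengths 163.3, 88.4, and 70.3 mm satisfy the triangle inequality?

The longest side is 163.3, but the other two sum to only 158.7.
158.7 < 163.3, so the triangle inequality fails.

No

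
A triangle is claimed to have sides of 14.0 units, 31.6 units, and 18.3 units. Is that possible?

The longest side is 31.6, and the other two sum to 32.3.
Since 32.3 > 31.6, the triangle inequality holds.

Yes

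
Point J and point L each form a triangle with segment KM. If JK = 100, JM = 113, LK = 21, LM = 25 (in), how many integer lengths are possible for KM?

From triangle JKM: 13 < KM < 213.
From triangle LKM: 4 < KM < 46.
Intersection: 13 < KM < 46, so integers 14 through 45: 32 values.

32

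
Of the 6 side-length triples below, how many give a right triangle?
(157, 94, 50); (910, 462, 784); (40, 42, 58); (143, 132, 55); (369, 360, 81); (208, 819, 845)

(157,94,50): 50+94 ≤ 157, not a triangle
(910,462,784): 462²+784² = 828100 = 910² → right
(40,42,58): 40²+42² = 3364 = 58² → right
(143,132,55): 55²+132² = 20449 = 143² → right
(369,360,81): 81²+360² = 136161 = 369² → right
(208,819,845): 208²+819² = 714025 = 845² → right
5 of the 6 are right.

5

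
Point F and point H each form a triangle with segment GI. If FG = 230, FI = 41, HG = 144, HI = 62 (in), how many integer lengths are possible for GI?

16

From triangle FGI: 189 < GI < 271.
From triangle HGI: 82 < GI < 206.
Intersection: 189 < GI < 206, so integers 190 through 205: 16 values.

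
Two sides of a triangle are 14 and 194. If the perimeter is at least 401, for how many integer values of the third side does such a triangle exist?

15

Triangle inequality: 180 < x < 208. Perimeter ≥ 401 gives x ≥ 401 − 14 − 194 = 193.
So 193 ≤ x < 208; integers 193 through 207: 15 values.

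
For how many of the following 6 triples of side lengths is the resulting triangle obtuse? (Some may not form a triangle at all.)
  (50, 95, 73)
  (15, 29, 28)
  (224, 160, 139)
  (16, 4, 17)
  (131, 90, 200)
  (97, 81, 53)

5

(50,95,73): 50²+73² = 7829 < 9025 = 95² → obtuse
(15,29,28): 15²+28² = 1009 > 841 = 29² → acute
(224,160,139): 139²+160² = 44921 < 50176 = 224² → obtuse
(16,4,17): 4²+16² = 272 < 289 = 17² → obtuse
(131,90,200): 90²+131² = 25261 < 40000 = 200² → obtuse
(97,81,53): 53²+81² = 9370 < 9409 = 97² → obtuse
5 of the 6 are obtuse.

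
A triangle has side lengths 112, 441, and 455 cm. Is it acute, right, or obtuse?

Compare the square of the longest side to the sum of squares of the other two: 112² + 441² = 207025 = 455².

right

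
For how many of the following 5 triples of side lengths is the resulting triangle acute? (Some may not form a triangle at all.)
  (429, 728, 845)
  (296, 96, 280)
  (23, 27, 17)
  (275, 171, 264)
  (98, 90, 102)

3

(429,728,845): 429²+728² = 714025 = 845² → right
(296,96,280): 96²+280² = 87616 = 296² → right
(23,27,17): 17²+23² = 818 > 729 = 27² → acute
(275,171,264): 171²+264² = 98937 > 75625 = 275² → acute
(98,90,102): 90²+98² = 17704 > 10404 = 102² → acute
3 of the 5 are acute.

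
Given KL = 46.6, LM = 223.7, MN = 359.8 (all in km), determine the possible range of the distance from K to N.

The maximum is all hops collinear in one direction: 46.6 + 223.7 + 359.8 = 630.1.
The longest hop is 359.8; the others sum to 270.3. Folding the others back against it leaves at least 359.8 − 270.3 = 89.5.

89.5 ≤ KN ≤ 630.1 km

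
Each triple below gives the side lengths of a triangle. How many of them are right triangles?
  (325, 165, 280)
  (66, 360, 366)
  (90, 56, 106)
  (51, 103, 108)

3

(325,165,280): 165²+280² = 105625 = 325² → right
(66,360,366): 66²+360² = 133956 = 366² → right
(90,56,106): 56²+90² = 11236 = 106² → right
(51,103,108): 51²+103² = 13210 > 11664 = 108² → acute
3 of the 4 are right.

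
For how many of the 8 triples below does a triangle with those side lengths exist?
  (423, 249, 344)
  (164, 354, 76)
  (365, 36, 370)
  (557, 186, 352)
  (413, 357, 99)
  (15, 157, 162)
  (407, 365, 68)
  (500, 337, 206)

6

(249,344,423): 249+344 > 423 → valid
(76,164,354): 76+164 ≤ 354 → not valid
(36,365,370): 36+365 > 370 → valid
(186,352,557): 186+352 ≤ 557 → not valid
(99,357,413): 99+357 > 413 → valid
(15,157,162): 15+157 > 162 → valid
(68,365,407): 68+365 > 407 → valid
(206,337,500): 206+337 > 500 → valid
6 of the 8 triples form a triangle.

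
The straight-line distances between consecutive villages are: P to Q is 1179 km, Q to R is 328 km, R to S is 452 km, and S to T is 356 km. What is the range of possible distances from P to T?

43 ≤ PT ≤ 2315 km

The maximum is all hops collinear in one direction: 1179 + 328 + 452 + 356 = 2315.
The longest hop is 1179; the others sum to 1136. Folding the others back against it leaves at least 1179 − 1136 = 43.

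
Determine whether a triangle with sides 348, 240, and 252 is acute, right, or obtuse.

Compare the square of the longest side to the sum of squares of the other two: 240² + 252² = 121104 = 348².

right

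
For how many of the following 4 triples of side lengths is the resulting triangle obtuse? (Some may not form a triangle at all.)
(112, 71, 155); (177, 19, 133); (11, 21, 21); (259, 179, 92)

(112,71,155): 71²+112² = 17585 < 24025 = 155² → obtuse
(177,19,133): 19+133 ≤ 177, not a triangle
(11,21,21): 11²+21² = 562 > 441 = 21² → acute
(259,179,92): 92²+179² = 40505 < 67081 = 259² → obtuse
2 of the 4 are obtuse.

2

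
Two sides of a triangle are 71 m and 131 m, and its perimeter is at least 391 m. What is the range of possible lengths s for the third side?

Triangle inequality alone gives 60 < s < 202.
The perimeter condition gives s ≥ 391 − 71 − 131 = 189.
Intersecting the two: 189 ≤ s < 202.

189 ≤ s < 202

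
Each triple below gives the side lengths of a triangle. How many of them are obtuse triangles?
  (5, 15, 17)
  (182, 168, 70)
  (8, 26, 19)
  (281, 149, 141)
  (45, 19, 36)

4

(5,15,17): 5²+15² = 250 < 289 = 17² → obtuse
(182,168,70): 70²+168² = 33124 = 182² → right
(8,26,19): 8²+19² = 425 < 676 = 26² → obtuse
(281,149,141): 141²+149² = 42082 < 78961 = 281² → obtuse
(45,19,36): 19²+36² = 1657 < 2025 = 45² → obtuse
4 of the 5 are obtuse.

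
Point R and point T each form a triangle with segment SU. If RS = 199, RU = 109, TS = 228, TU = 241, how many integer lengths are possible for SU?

From triangle RSU: 90 < SU < 308.
From triangle TSU: 13 < SU < 469.
Intersection: 90 < SU < 308, so integers 91 through 307: 217 values.

217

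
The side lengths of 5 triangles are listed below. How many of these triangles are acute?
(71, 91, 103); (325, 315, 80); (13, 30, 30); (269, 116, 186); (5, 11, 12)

(71,91,103): 71²+91² = 13322 > 10609 = 103² → acute
(325,315,80): 80²+315² = 105625 = 325² → right
(13,30,30): 13²+30² = 1069 > 900 = 30² → acute
(269,116,186): 116²+186² = 48052 < 72361 = 269² → obtuse
(5,11,12): 5²+11² = 146 > 144 = 12² → acute
3 of the 5 are acute.

3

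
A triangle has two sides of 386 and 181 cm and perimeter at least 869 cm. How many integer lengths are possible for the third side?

Triangle inequality: 205 < x < 567. Perimeter ≥ 869 gives x ≥ 869 − 386 − 181 = 302.
So 302 ≤ x < 567; integers 302 through 566: 265 values.

265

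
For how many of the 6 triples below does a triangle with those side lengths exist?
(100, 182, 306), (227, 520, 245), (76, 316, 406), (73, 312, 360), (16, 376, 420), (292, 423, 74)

(100,182,306): 100+182 ≤ 306 → not valid
(227,245,520): 227+245 ≤ 520 → not valid
(76,316,406): 76+316 ≤ 406 → not valid
(73,312,360): 73+312 > 360 → valid
(16,376,420): 16+376 ≤ 420 → not valid
(74,292,423): 74+292 ≤ 423 → not valid
1 of the 6 triples forms a triangle.

1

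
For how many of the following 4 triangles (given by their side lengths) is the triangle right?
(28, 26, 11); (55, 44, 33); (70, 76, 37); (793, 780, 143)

2

(28,26,11): 11²+26² = 797 > 784 = 28² → acute
(55,44,33): 33²+44² = 3025 = 55² → right
(70,76,37): 37²+70² = 6269 > 5776 = 76² → acute
(793,780,143): 143²+780² = 628849 = 793² → right
2 of the 4 are right.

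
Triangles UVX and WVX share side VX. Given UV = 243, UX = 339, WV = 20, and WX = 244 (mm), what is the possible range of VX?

224 < VX < 264

From triangle UVX: |243 − 339| < VX < 243 + 339, i.e. 96 < VX < 582.
From triangle WVX: 224 < VX < 264.
Both must hold, so VX lies in the intersection.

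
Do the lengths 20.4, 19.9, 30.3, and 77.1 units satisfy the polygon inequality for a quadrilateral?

No

For a quadrilateral, each side must be shorter than the sum of the others.
Here the longest side is 77.1, but the remaining 3 sides sum to only 70.6.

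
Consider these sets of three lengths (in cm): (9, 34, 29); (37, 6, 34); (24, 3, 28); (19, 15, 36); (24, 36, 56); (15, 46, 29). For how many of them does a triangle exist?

(9,29,34): 9+29 > 34 → valid
(6,34,37): 6+34 > 37 → valid
(3,24,28): 3+24 ≤ 28 → not valid
(15,19,36): 15+19 ≤ 36 → not valid
(24,36,56): 24+36 > 56 → valid
(15,29,46): 15+29 ≤ 46 → not valid
3 of the 6 triples form a triangle.

3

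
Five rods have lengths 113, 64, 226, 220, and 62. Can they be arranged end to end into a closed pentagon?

Yes

A pentagon exists iff every side is shorter than the sum of the others — equivalently, the longest side is less than the sum of the rest.
Longest side 226 < 459 (sum of the remaining 4), so yes.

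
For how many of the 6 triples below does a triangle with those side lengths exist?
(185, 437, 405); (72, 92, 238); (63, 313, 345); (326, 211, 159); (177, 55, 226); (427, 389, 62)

5

(185,405,437): 185+405 > 437 → valid
(72,92,238): 72+92 ≤ 238 → not valid
(63,313,345): 63+313 > 345 → valid
(159,211,326): 159+211 > 326 → valid
(55,177,226): 55+177 > 226 → valid
(62,389,427): 62+389 > 427 → valid
5 of the 6 triples form a triangle.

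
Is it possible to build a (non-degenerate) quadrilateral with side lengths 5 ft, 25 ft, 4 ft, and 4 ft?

No

For a quadrilateral, each side must be shorter than the sum of the others.
Here the longest side is 25, but the remaining 3 sides sum to only 13.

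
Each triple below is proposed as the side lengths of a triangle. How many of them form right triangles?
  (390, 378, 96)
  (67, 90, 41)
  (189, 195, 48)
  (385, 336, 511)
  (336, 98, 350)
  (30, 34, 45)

(390,378,96): 96²+378² = 152100 = 390² → right
(67,90,41): 41²+67² = 6170 < 8100 = 90² → obtuse
(189,195,48): 48²+189² = 38025 = 195² → right
(385,336,511): 336²+385² = 261121 = 511² → right
(336,98,350): 98²+336² = 122500 = 350² → right
(30,34,45): 30²+34² = 2056 > 2025 = 45² → acute
4 of the 6 are right.

4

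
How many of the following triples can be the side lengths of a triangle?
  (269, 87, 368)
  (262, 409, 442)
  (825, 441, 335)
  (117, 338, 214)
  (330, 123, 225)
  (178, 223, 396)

3

(87,269,368): 87+269 ≤ 368 → not valid
(262,409,442): 262+409 > 442 → valid
(335,441,825): 335+441 ≤ 825 → not valid
(117,214,338): 117+214 ≤ 338 → not valid
(123,225,330): 123+225 > 330 → valid
(178,223,396): 178+223 > 396 → valid
3 of the 6 triples form a triangle.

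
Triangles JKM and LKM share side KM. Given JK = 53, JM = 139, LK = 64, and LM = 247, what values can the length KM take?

From triangle JKM: |53 − 139| < KM < 53 + 139, i.e. 86 < KM < 192.
From triangle LKM: 183 < KM < 311.
Both must hold, so KM lies in the intersection.

183 < KM < 192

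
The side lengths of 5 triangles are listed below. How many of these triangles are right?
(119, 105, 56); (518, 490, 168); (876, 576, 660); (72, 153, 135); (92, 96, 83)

4

(119,105,56): 56²+105² = 14161 = 119² → right
(518,490,168): 168²+490² = 268324 = 518² → right
(876,576,660): 576²+660² = 767376 = 876² → right
(72,153,135): 72²+135² = 23409 = 153² → right
(92,96,83): 83²+92² = 15353 > 9216 = 96² → acute
4 of the 5 are right.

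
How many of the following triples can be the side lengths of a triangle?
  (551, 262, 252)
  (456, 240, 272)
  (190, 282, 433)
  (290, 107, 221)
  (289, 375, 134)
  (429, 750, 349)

5

(252,262,551): 252+262 ≤ 551 → not valid
(240,272,456): 240+272 > 456 → valid
(190,282,433): 190+282 > 433 → valid
(107,221,290): 107+221 > 290 → valid
(134,289,375): 134+289 > 375 → valid
(349,429,750): 349+429 > 750 → valid
5 of the 6 triples form a triangle.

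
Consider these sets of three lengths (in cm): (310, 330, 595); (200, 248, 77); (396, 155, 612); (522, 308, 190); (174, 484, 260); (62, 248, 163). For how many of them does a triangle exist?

(310,330,595): 310+330 > 595 → valid
(77,200,248): 77+200 > 248 → valid
(155,396,612): 155+396 ≤ 612 → not valid
(190,308,522): 190+308 ≤ 522 → not valid
(174,260,484): 174+260 ≤ 484 → not valid
(62,163,248): 62+163 ≤ 248 → not valid
2 of the 6 triples form a triangle.

2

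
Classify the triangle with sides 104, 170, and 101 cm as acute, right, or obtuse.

Compare the square of the longest side to the sum of squares of the other two: 101² + 104² = 21017 < 28900 = 170².

obtuse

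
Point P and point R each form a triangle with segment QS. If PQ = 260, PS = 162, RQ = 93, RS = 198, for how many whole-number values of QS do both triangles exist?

From triangle PQS: 98 < QS < 422.
From triangle RQS: 105 < QS < 291.
Intersection: 105 < QS < 291, so integers 106 through 290: 185 values.

185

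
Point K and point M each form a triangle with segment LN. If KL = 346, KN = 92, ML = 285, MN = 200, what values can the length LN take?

From triangle KLN: |346 − 92| < LN < 346 + 92, i.e. 254 < LN < 438.
From triangle MLN: 85 < LN < 485.
Both must hold, so LN lies in the intersection.

254 < LN < 438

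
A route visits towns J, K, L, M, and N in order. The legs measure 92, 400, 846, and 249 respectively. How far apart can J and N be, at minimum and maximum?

105 ≤ JN ≤ 1587

The maximum is all hops collinear in one direction: 92 + 400 + 846 + 249 = 1587.
The longest hop is 846; the others sum to 741. Folding the others back against it leaves at least 846 − 741 = 105.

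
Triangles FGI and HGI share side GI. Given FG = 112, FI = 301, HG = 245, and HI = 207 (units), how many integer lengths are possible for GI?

223

From triangle FGI: 189 < GI < 413.
From triangle HGI: 38 < GI < 452.
Intersection: 189 < GI < 413, so integers 190 through 412: 223 values.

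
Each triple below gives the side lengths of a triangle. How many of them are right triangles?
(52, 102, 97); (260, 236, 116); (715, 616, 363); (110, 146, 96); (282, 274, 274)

(52,102,97): 52²+97² = 12113 > 10404 = 102² → acute
(260,236,116): 116²+236² = 69152 > 67600 = 260² → acute
(715,616,363): 363²+616² = 511225 = 715² → right
(110,146,96): 96²+110² = 21316 = 146² → right
(282,274,274): 274²+274² = 150152 > 79524 = 282² → acute
2 of the 5 are right.

2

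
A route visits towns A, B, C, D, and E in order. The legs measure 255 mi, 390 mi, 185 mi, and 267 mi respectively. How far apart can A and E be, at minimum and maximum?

The maximum is all hops collinear in one direction: 255 + 390 + 185 + 267 = 1097.
The longest hop is 390; the others sum to 707. Since 390 ≤ 707, the path can fold back on itself completely, so the minimum distance is 0.

0 ≤ AE ≤ 1097 mi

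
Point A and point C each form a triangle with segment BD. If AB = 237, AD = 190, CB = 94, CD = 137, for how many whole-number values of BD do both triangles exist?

183

From triangle ABD: 47 < BD < 427.
From triangle CBD: 43 < BD < 231.
Intersection: 47 < BD < 231, so integers 48 through 230: 183 values.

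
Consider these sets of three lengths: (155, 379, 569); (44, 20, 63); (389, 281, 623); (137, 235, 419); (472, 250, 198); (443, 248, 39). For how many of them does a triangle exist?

(155,379,569): 155+379 ≤ 569 → not valid
(20,44,63): 20+44 > 63 → valid
(281,389,623): 281+389 > 623 → valid
(137,235,419): 137+235 ≤ 419 → not valid
(198,250,472): 198+250 ≤ 472 → not valid
(39,248,443): 39+248 ≤ 443 → not valid
2 of the 6 triples form a triangle.

2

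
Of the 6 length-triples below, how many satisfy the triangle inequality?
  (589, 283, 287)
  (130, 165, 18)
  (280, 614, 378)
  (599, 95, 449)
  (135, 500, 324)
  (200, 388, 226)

2

(283,287,589): 283+287 ≤ 589 → not valid
(18,130,165): 18+130 ≤ 165 → not valid
(280,378,614): 280+378 > 614 → valid
(95,449,599): 95+449 ≤ 599 → not valid
(135,324,500): 135+324 ≤ 500 → not valid
(200,226,388): 200+226 > 388 → valid
2 of the 6 triples form a triangle.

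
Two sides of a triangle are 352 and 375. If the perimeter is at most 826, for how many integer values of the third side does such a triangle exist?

76

Triangle inequality: 23 < x < 727. Perimeter ≤ 826 gives x ≤ 826 − 352 − 375 = 99.
So 23 < x ≤ 99; integers 24 through 99: 76 values.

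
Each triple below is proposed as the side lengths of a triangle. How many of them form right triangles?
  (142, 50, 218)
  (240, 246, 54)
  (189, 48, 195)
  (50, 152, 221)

2

(142,50,218): 50+142 ≤ 218, not a triangle
(240,246,54): 54²+240² = 60516 = 246² → right
(189,48,195): 48²+189² = 38025 = 195² → right
(50,152,221): 50+152 ≤ 221, not a triangle
2 of the 4 are right.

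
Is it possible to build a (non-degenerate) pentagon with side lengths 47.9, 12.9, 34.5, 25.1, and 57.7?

A pentagon exists iff every side is shorter than the sum of the others — equivalently, the longest side is less than the sum of the rest.
Longest side 57.7 < 120.4 (sum of the remaining 4), so yes.

Yes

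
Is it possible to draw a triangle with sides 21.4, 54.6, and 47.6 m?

Yes

The longest side is 54.6, and the other two sum to 69.0.
Since 69.0 > 54.6, the triangle inequality holds.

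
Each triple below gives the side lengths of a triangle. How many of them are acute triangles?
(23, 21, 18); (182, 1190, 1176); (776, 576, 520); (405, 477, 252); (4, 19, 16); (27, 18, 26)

2

(23,21,18): 18²+21² = 765 > 529 = 23² → acute
(182,1190,1176): 182²+1176² = 1416100 = 1190² → right
(776,576,520): 520²+576² = 602176 = 776² → right
(405,477,252): 252²+405² = 227529 = 477² → right
(4,19,16): 4²+16² = 272 < 361 = 19² → obtuse
(27,18,26): 18²+26² = 1000 > 729 = 27² → acute
2 of the 6 are acute.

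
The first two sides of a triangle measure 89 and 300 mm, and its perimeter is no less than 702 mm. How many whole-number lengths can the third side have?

76

Triangle inequality: 211 < x < 389. Perimeter ≥ 702 gives x ≥ 702 − 89 − 300 = 313.
So 313 ≤ x < 389; integers 313 through 388: 76 values.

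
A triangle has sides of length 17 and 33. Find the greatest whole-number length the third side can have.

The third side must be strictly less than 17 + 33 = 50.
The largest integer below 50 is 49.

49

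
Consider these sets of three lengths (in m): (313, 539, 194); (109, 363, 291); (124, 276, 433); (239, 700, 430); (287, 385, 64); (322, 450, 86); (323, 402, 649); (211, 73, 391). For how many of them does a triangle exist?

2

(194,313,539): 194+313 ≤ 539 → not valid
(109,291,363): 109+291 > 363 → valid
(124,276,433): 124+276 ≤ 433 → not valid
(239,430,700): 239+430 ≤ 700 → not valid
(64,287,385): 64+287 ≤ 385 → not valid
(86,322,450): 86+322 ≤ 450 → not valid
(323,402,649): 323+402 > 649 → valid
(73,211,391): 73+211 ≤ 391 → not valid
2 of the 8 triples form a triangle.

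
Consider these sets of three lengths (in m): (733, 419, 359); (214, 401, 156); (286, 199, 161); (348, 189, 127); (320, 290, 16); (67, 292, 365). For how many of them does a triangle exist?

(359,419,733): 359+419 > 733 → valid
(156,214,401): 156+214 ≤ 401 → not valid
(161,199,286): 161+199 > 286 → valid
(127,189,348): 127+189 ≤ 348 → not valid
(16,290,320): 16+290 ≤ 320 → not valid
(67,292,365): 67+292 ≤ 365 → not valid
2 of the 6 triples form a triangle.

2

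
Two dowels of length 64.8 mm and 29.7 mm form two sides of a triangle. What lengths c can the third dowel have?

By the triangle inequality, c must be less than 64.8 + 29.7 = 94.5 and greater than |64.8 − 29.7| = 35.1.

35.1 < c < 94.5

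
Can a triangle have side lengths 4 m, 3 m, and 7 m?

The two shorter sides sum to 7, exactly equal to the longest side 7.
That gives only a degenerate (flat) triangle — the inequality must be strict.

No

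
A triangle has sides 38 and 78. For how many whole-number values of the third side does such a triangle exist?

The third side lies in the open interval (40, 116).
Integers from 41 to 115 inclusive: 115 − 41 + 1 = 75.

75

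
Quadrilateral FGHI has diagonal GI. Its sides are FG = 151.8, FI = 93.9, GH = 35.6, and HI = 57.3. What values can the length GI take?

From triangle FGI: |151.8 − 93.9| < GI < 151.8 + 93.9, i.e. 57.9 < GI < 245.7.
From triangle HGI: 21.7 < GI < 92.9.
Both must hold, so GI lies in the intersection.

57.9 < GI < 92.9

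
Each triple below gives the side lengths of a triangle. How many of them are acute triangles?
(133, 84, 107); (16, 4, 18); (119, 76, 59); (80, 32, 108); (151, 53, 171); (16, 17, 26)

1

(133,84,107): 84²+107² = 18505 > 17689 = 133² → acute
(16,4,18): 4²+16² = 272 < 324 = 18² → obtuse
(119,76,59): 59²+76² = 9257 < 14161 = 119² → obtuse
(80,32,108): 32²+80² = 7424 < 11664 = 108² → obtuse
(151,53,171): 53²+151² = 25610 < 29241 = 171² → obtuse
(16,17,26): 16²+17² = 545 < 676 = 26² → obtuse
1 of the 6 is acute.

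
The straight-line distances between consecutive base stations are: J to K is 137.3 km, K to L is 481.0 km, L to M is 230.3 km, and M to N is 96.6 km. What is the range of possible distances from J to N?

The maximum is all hops collinear in one direction: 137.3 + 481.0 + 230.3 + 96.6 = 945.2.
The longest hop is 481.0; the others sum to 464.2. Folding the others back against it leaves at least 481.0 − 464.2 = 16.8.

16.8 ≤ JN ≤ 945.2 km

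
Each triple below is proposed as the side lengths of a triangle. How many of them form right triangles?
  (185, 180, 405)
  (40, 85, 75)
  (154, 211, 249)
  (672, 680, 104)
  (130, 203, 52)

2

(185,180,405): 180+185 ≤ 405, not a triangle
(40,85,75): 40²+75² = 7225 = 85² → right
(154,211,249): 154²+211² = 68237 > 62001 = 249² → acute
(672,680,104): 104²+672² = 462400 = 680² → right
(130,203,52): 52+130 ≤ 203, not a triangle
2 of the 5 are right.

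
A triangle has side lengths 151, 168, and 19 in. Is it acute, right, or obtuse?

Compare the square of the longest side to the sum of squares of the other two: 19² + 151² = 23162 < 28224 = 168².

obtuse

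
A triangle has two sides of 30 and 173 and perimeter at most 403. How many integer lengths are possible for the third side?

57

Triangle inequality: 143 < x < 203. Perimeter ≤ 403 gives x ≤ 403 − 30 − 173 = 200.
So 143 < x ≤ 200; integers 144 through 200: 57 values.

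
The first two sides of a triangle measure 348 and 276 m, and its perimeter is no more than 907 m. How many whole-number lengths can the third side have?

Triangle inequality: 72 < x < 624. Perimeter ≤ 907 gives x ≤ 907 − 348 − 276 = 283.
So 72 < x ≤ 283; integers 73 through 283: 211 values.

211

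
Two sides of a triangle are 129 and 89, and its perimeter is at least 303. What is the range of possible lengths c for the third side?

85 ≤ c < 218

Triangle inequality alone gives 40 < c < 218.
The perimeter condition gives c ≥ 303 − 129 − 89 = 85.
Intersecting the two: 85 ≤ c < 218.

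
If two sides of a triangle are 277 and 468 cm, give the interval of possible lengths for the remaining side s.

By the triangle inequality, s must be less than 277 + 468 = 745 and greater than |277 − 468| = 191.

191 < s < 745 (cm)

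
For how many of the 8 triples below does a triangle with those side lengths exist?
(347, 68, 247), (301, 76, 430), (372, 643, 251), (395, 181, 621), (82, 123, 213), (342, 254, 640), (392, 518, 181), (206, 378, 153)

1

(68,247,347): 68+247 ≤ 347 → not valid
(76,301,430): 76+301 ≤ 430 → not valid
(251,372,643): 251+372 ≤ 643 → not valid
(181,395,621): 181+395 ≤ 621 → not valid
(82,123,213): 82+123 ≤ 213 → not valid
(254,342,640): 254+342 ≤ 640 → not valid
(181,392,518): 181+392 > 518 → valid
(153,206,378): 153+206 ≤ 378 → not valid
1 of the 8 triples forms a triangle.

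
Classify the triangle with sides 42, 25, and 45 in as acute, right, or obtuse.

acute

Compare the square of the longest side to the sum of squares of the other two: 25² + 42² = 2389 > 2025 = 45².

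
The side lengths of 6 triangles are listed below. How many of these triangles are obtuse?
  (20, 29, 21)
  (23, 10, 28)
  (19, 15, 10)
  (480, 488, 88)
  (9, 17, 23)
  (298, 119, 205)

4

(20,29,21): 20²+21² = 841 = 29² → right
(23,10,28): 10²+23² = 629 < 784 = 28² → obtuse
(19,15,10): 10²+15² = 325 < 361 = 19² → obtuse
(480,488,88): 88²+480² = 238144 = 488² → right
(9,17,23): 9²+17² = 370 < 529 = 23² → obtuse
(298,119,205): 119²+205² = 56186 < 88804 = 298² → obtuse
4 of the 6 are obtuse.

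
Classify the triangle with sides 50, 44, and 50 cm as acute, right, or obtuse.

acute

Compare the square of the longest side to the sum of squares of the other two: 44² + 50² = 4436 > 2500 = 50².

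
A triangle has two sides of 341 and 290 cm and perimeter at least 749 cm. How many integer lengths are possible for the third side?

Triangle inequality: 51 < x < 631. Perimeter ≥ 749 gives x ≥ 749 − 341 − 290 = 118.
So 118 ≤ x < 631; integers 118 through 630: 513 values.

513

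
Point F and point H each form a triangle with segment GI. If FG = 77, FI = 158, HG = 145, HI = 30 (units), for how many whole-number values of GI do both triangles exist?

59

From triangle FGI: 81 < GI < 235.
From triangle HGI: 115 < GI < 175.
Intersection: 115 < GI < 175, so integers 116 through 174: 59 values.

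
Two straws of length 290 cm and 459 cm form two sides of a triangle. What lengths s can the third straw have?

By the triangle inequality, s must be less than 290 + 459 = 749 and greater than |290 − 459| = 169.

169 < s < 749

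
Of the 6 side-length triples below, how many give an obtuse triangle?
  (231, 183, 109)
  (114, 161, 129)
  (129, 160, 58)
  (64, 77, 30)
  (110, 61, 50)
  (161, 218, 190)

(231,183,109): 109²+183² = 45370 < 53361 = 231² → obtuse
(114,161,129): 114²+129² = 29637 > 25921 = 161² → acute
(129,160,58): 58²+129² = 20005 < 25600 = 160² → obtuse
(64,77,30): 30²+64² = 4996 < 5929 = 77² → obtuse
(110,61,50): 50²+61² = 6221 < 12100 = 110² → obtuse
(161,218,190): 161²+190² = 62021 > 47524 = 218² → acute
4 of the 6 are obtuse.

4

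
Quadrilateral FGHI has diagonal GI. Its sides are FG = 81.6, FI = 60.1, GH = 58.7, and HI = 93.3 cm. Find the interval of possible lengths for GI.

From triangle FGI: |81.6 − 60.1| < GI < 81.6 + 60.1, i.e. 21.5 < GI < 141.7.
From triangle HGI: 34.6 < GI < 152.0.
Both must hold, so GI lies in the intersection.

34.6 < GI < 141.7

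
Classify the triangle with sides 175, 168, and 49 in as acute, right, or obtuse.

Compare the square of the longest side to the sum of squares of the other two: 49² + 168² = 30625 = 175².

right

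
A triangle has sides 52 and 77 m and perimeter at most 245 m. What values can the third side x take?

Triangle inequality alone gives 25 < x < 129.
The perimeter condition gives x ≤ 245 − 52 − 77 = 116.
Intersecting the two: 25 < x ≤ 116.

25 < x ≤ 116 m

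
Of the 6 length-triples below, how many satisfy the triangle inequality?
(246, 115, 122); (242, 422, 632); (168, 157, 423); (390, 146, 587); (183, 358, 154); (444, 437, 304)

2

(115,122,246): 115+122 ≤ 246 → not valid
(242,422,632): 242+422 > 632 → valid
(157,168,423): 157+168 ≤ 423 → not valid
(146,390,587): 146+390 ≤ 587 → not valid
(154,183,358): 154+183 ≤ 358 → not valid
(304,437,444): 304+437 > 444 → valid
2 of the 6 triples form a triangle.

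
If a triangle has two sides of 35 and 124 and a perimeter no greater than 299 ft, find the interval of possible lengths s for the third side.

89 < s ≤ 140 ft

Triangle inequality alone gives 89 < s < 159.
The perimeter condition gives s ≤ 299 − 35 − 124 = 140.
Intersecting the two: 89 < s ≤ 140.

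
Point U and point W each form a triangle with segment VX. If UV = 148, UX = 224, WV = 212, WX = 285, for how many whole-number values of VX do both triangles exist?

295

From triangle UVX: 76 < VX < 372.
From triangle WVX: 73 < VX < 497.
Intersection: 76 < VX < 372, so integers 77 through 371: 295 values.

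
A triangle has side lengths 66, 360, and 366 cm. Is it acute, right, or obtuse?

right

Compare the square of the longest side to the sum of squares of the other two: 66² + 360² = 133956 = 366².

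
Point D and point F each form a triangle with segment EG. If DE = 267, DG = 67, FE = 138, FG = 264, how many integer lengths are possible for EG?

From triangle DEG: 200 < EG < 334.
From triangle FEG: 126 < EG < 402.
Intersection: 200 < EG < 334, so integers 201 through 333: 133 values.

133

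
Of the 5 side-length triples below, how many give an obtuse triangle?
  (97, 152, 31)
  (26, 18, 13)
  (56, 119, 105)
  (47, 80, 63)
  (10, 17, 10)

3

(97,152,31): 31+97 ≤ 152, not a triangle
(26,18,13): 13²+18² = 493 < 676 = 26² → obtuse
(56,119,105): 56²+105² = 14161 = 119² → right
(47,80,63): 47²+63² = 6178 < 6400 = 80² → obtuse
(10,17,10): 10²+10² = 200 < 289 = 17² → obtuse
3 of the 5 are obtuse.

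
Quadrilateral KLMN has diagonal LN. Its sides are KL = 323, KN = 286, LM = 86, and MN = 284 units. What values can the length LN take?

198 < LN < 370

From triangle KLN: |323 − 286| < LN < 323 + 286, i.e. 37 < LN < 609.
From triangle MLN: 198 < LN < 370.
Both must hold, so LN lies in the intersection.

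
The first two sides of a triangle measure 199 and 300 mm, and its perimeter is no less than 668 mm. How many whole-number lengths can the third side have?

330

Triangle inequality: 101 < x < 499. Perimeter ≥ 668 gives x ≥ 668 − 199 − 300 = 169.
So 169 ≤ x < 499; integers 169 through 498: 330 values.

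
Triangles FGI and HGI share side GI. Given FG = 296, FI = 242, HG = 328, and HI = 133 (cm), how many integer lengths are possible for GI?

From triangle FGI: 54 < GI < 538.
From triangle HGI: 195 < GI < 461.
Intersection: 195 < GI < 461, so integers 196 through 460: 265 values.

265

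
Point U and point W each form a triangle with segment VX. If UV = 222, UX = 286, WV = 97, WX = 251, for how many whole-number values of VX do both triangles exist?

From triangle UVX: 64 < VX < 508.
From triangle WVX: 154 < VX < 348.
Intersection: 154 < VX < 348, so integers 155 through 347: 193 values.

193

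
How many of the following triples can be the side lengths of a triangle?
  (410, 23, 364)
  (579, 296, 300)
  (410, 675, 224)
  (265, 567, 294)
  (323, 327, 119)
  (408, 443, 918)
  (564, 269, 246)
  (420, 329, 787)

2

(23,364,410): 23+364 ≤ 410 → not valid
(296,300,579): 296+300 > 579 → valid
(224,410,675): 224+410 ≤ 675 → not valid
(265,294,567): 265+294 ≤ 567 → not valid
(119,323,327): 119+323 > 327 → valid
(408,443,918): 408+443 ≤ 918 → not valid
(246,269,564): 246+269 ≤ 564 → not valid
(329,420,787): 329+420 ≤ 787 → not valid
2 of the 8 triples form a triangle.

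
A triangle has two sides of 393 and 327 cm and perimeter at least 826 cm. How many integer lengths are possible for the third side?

614

Triangle inequality: 66 < x < 720. Perimeter ≥ 826 gives x ≥ 826 − 393 − 327 = 106.
So 106 ≤ x < 720; integers 106 through 719: 614 values.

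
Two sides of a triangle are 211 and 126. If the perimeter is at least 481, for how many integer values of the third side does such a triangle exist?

Triangle inequality: 85 < x < 337. Perimeter ≥ 481 gives x ≥ 481 − 211 − 126 = 144.
So 144 ≤ x < 337; integers 144 through 336: 193 values.

193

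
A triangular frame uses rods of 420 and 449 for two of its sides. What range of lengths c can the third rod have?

29 < c < 869

By the triangle inequality, c must be less than 420 + 449 = 869 and greater than |420 − 449| = 29.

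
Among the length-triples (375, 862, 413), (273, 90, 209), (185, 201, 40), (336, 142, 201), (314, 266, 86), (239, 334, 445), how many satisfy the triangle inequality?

5

(375,413,862): 375+413 ≤ 862 → not valid
(90,209,273): 90+209 > 273 → valid
(40,185,201): 40+185 > 201 → valid
(142,201,336): 142+201 > 336 → valid
(86,266,314): 86+266 > 314 → valid
(239,334,445): 239+334 > 445 → valid
5 of the 6 triples form a triangle.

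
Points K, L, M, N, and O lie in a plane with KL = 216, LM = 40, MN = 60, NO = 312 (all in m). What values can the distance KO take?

0 ≤ KO ≤ 628 m

The maximum is all hops collinear in one direction: 216 + 40 + 60 + 312 = 628.
The longest hop is 312; the others sum to 316. Since 312 ≤ 316, the path can fold back on itself completely, so the minimum distance is 0.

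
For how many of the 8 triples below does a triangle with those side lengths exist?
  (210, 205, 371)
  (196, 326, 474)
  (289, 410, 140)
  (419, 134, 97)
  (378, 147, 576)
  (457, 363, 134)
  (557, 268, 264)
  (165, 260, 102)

5

(205,210,371): 205+210 > 371 → valid
(196,326,474): 196+326 > 474 → valid
(140,289,410): 140+289 > 410 → valid
(97,134,419): 97+134 ≤ 419 → not valid
(147,378,576): 147+378 ≤ 576 → not valid
(134,363,457): 134+363 > 457 → valid
(264,268,557): 264+268 ≤ 557 → not valid
(102,165,260): 102+165 > 260 → valid
5 of the 8 triples form a triangle.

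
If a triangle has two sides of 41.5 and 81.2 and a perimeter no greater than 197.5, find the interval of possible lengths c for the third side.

39.7 < c ≤ 74.8

Triangle inequality alone gives 39.7 < c < 122.7.
The perimeter condition gives c ≤ 197.5 − 41.5 − 81.2 = 74.8.
Intersecting the two: 39.7 < c ≤ 74.8.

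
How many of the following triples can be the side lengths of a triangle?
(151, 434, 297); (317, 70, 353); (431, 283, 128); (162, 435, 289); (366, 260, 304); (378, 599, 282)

(151,297,434): 151+297 > 434 → valid
(70,317,353): 70+317 > 353 → valid
(128,283,431): 128+283 ≤ 431 → not valid
(162,289,435): 162+289 > 435 → valid
(260,304,366): 260+304 > 366 → valid
(282,378,599): 282+378 > 599 → valid
5 of the 6 triples form a triangle.

5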